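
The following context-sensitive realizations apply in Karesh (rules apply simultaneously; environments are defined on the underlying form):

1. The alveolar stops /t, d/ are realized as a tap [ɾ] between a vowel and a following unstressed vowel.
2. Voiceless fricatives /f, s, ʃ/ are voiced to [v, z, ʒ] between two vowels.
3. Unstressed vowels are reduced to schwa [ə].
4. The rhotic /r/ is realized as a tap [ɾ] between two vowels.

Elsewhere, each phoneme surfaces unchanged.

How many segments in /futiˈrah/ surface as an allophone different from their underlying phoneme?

Segments that undergo a rule: /u/ → [ə] (rule 3); /t/ → [ɾ] (rule 1); /i/ → [ə] (rule 3); /r/ → [ɾ] (rule 4).
All other segments surface unchanged.

4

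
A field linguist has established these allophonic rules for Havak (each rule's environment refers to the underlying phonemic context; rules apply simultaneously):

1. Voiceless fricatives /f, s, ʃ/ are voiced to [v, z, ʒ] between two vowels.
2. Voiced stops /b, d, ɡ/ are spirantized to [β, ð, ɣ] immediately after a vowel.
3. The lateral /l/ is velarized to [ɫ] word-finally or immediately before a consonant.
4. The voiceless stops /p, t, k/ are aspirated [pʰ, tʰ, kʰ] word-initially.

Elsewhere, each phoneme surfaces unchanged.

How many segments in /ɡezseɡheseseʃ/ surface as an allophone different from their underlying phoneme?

Segments that undergo a rule: /ɡ/ → [ɣ] (rule 2); /s/ → [z] (rule 1); /s/ → [z] (rule 1).
All other segments surface unchanged.

3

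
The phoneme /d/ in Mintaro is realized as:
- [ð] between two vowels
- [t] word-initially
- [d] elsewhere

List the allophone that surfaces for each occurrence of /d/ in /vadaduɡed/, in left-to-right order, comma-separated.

[ð], [ð], [d]

Occurrence 1 (position 3): between two vowels → [ð].
Occurrence 2 (position 5): between two vowels → [ð].
Occurrence 3 (position 9): no conditioning environment matches → elsewhere allophone [d].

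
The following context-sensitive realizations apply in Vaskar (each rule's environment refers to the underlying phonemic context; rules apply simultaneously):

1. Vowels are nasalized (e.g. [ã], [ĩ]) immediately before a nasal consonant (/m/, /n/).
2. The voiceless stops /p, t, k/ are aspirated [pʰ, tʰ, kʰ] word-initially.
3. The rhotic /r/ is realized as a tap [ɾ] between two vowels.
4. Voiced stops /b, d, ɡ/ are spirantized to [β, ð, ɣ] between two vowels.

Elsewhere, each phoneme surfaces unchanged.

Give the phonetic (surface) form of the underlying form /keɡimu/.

[kʰeɣĩmu]

/k/ (word-initial) occurs word-initially → [kʰ] by rule 2.
/e/ (between /k/ and /ɡ/): rule 1 targets it, but not before a nasal consonant → unchanged [e].
/ɡ/ — between /e/ and /i/, between two vowels — surfaces as [ɣ] (rule 4).
/i/ meets the environment for rule 1 (before a nasal consonant) → [ĩ].
/m/ (between /i/ and /u/) is unaffected → [m].
/u/ — word-final; rule 1 does not apply here → [u].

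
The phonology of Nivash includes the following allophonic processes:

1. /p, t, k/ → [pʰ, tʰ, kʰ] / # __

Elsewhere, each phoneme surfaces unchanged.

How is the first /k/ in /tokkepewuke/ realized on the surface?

[k]

/k/ (between /o/ and /k/) fails the environment for rule 1, so it stays [k].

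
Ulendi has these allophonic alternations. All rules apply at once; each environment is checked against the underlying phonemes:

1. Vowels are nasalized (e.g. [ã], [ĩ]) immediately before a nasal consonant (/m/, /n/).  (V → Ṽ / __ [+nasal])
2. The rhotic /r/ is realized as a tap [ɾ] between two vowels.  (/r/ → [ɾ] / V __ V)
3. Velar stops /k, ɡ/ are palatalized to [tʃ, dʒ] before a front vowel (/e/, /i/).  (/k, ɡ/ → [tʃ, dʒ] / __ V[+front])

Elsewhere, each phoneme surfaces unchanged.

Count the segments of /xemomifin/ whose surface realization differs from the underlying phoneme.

3

Segments that undergo a rule: /e/ → [ẽ] (rule 1); /o/ → [õ] (rule 1); /i/ → [ĩ] (rule 1).
All other segments surface unchanged.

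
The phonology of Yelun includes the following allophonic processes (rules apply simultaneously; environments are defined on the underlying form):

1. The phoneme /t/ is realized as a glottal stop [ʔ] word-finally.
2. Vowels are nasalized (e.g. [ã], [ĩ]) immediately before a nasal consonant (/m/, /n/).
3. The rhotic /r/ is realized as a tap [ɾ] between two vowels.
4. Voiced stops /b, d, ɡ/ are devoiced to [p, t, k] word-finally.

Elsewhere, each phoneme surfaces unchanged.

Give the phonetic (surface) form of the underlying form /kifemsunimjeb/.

[kifẽmsũnĩmjep]

/k/ — not in any rule's target class → [k].
/i/ (between /k/ and /f/) is in the target of rule 2 but the environment (before a nasal consonant) is not met → [i].
/f/ — not in any rule's target class → [f].
/e/ (between /f/ and /m/) occurs before a nasal consonant → [ẽ] by rule 2.
/m/ (between /e/ and /s/) is unaffected → [m].
/s/ (between /m/ and /u/): no rule targets it → [s].
/u/ meets the environment for rule 2 (before a nasal consonant) → [ũ].
/n/ (between /u/ and /i/): no rule targets it → [n].
/i/ (between /n/ and /m/) occurs before a nasal consonant → [ĩ] by rule 2.
/m/ — not in any rule's target class → [m].
/j/ — not in any rule's target class → [j].
/e/ (between /j/ and /b/) is in the target of rule 2 but the environment (before a nasal consonant) is not met → [e].
/b/ (word-final) occurs word-finally → [p] by rule 4.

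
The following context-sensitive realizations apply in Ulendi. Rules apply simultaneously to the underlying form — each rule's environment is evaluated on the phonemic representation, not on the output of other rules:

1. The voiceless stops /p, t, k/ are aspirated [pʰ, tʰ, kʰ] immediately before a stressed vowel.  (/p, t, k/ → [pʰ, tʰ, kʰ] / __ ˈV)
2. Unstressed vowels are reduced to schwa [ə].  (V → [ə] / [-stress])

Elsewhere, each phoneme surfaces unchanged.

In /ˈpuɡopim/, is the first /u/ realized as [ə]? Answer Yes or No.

/u/ (between /p/ and /ɡ/) fails the environment for rule 2, so it stays [u].
The actual realization is [u], not [ə].

No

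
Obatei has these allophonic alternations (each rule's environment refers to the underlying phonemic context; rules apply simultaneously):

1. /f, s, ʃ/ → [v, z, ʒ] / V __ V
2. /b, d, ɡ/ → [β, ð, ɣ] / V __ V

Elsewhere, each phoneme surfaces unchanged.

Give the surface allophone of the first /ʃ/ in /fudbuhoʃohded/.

Rule 1 applies to /ʃ/ (between /o/ and /o/: between two vowels) → [ʒ].

[ʒ]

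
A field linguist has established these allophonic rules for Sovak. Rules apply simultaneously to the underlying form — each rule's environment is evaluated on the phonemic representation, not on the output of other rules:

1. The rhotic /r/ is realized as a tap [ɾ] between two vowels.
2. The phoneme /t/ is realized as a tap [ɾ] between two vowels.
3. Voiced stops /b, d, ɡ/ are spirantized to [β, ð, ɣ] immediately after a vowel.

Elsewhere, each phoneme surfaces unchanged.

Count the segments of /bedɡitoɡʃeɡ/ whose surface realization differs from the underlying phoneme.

Segments that undergo a rule: /d/ → [ð] (rule 3); /t/ → [ɾ] (rule 2); /ɡ/ → [ɣ] (rule 3); /ɡ/ → [ɣ] (rule 3).
All other segments surface unchanged.

4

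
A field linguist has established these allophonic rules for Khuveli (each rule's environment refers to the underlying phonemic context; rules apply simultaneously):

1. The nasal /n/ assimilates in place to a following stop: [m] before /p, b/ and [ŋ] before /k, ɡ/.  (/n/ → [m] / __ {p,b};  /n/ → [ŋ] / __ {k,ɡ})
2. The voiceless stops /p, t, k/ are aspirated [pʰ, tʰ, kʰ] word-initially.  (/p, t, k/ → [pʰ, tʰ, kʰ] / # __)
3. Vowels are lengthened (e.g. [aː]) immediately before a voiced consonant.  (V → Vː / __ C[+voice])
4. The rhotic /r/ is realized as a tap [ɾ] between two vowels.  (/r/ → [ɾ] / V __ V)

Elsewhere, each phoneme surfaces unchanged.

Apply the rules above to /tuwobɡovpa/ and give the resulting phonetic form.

/t/ (word-initial) occurs word-initially → [tʰ] by rule 2.
/u/ — between /t/ and /w/, before a voiced consonant — surfaces as [uː] (rule 3).
/w/ — not in any rule's target class → [w].
/o/ meets the environment for rule 3 (before a voiced consonant) → [oː].
/b/ (between /o/ and /ɡ/): no rule targets it → [b].
/ɡ/ (between /b/ and /o/): no rule targets it → [ɡ].
/o/ (between /ɡ/ and /v/): before a voiced consonant, so rule 3 applies → [oː].
/v/ — not in any rule's target class → [v].
/p/ — between /v/ and /a/; rule 2 does not apply here → [p].
/a/ (word-final) fails the environment for rule 3, so it stays [a].

[tʰuːwoːbɡoːvpa]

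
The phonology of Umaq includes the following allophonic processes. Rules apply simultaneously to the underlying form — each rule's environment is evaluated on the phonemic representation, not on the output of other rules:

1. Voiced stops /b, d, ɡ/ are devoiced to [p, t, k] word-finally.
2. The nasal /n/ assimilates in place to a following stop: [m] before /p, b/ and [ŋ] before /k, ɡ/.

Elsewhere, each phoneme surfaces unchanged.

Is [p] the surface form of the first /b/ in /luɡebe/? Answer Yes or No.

/b/ (between /e/ and /e/): rule 1 targets it, but not word-finally → unchanged [b].
The actual realization is [b], not [p].

No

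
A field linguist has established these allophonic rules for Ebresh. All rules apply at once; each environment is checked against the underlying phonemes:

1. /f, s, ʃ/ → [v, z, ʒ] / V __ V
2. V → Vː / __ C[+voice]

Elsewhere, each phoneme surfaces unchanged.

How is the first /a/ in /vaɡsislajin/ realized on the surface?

/a/ — between /v/ and /ɡ/, before a voiced consonant — surfaces as [aː] (rule 2).

[aː]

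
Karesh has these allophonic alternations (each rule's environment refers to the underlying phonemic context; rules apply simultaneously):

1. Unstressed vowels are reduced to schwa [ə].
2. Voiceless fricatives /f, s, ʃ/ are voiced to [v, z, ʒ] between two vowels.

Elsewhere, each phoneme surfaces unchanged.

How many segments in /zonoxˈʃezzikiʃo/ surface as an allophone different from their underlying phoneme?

Segments that undergo a rule: /o/ → [ə] (rule 1); /o/ → [ə] (rule 1); /i/ → [ə] (rule 1); /i/ → [ə] (rule 1); /ʃ/ → [ʒ] (rule 2); /o/ → [ə] (rule 1).
All other segments surface unchanged.

6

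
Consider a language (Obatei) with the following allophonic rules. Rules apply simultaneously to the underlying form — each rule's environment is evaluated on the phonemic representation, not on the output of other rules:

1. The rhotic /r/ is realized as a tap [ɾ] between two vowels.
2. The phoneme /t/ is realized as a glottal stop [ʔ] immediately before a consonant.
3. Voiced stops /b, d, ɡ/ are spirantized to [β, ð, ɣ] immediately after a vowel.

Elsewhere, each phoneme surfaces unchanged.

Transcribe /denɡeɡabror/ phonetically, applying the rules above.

[denɡeɣaβror]

/d/ (word-initial): rule 3 targets it, but not immediately after a vowel → unchanged [d].
/e/ (between /d/ and /n/) is unaffected → [e].
/n/ — not in any rule's target class → [n].
/ɡ/ — between /n/ and /e/; rule 3 does not apply here → [ɡ].
/e/ stays [e].
/ɡ/ meets the environment for rule 3 (immediately after a vowel) → [ɣ].
/a/ (between /ɡ/ and /b/): no rule targets it → [a].
/b/ — between /a/ and /r/, immediately after a vowel — surfaces as [β] (rule 3).
/r/ (between /b/ and /o/) is in the target of rule 1 but the environment (between two vowels) is not met → [r].
/o/ (between /r/ and /r/) is unaffected → [o].
/r/ (word-final) is in the target of rule 1 but the environment (between two vowels) is not met → [r].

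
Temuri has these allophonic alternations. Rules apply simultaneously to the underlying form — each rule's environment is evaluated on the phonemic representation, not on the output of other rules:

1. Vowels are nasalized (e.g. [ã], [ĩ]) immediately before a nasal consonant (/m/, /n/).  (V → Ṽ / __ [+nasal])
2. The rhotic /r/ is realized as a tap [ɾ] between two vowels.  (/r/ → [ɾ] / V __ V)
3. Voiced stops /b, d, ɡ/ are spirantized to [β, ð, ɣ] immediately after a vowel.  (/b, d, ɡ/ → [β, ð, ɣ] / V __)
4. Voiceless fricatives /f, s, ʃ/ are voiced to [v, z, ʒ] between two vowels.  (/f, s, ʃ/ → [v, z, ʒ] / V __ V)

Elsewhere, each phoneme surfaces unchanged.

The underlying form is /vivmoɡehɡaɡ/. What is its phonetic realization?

[vivmoɣehɡaɣ]

/v/ (word-initial) is unaffected → [v].
/i/ — between /v/ and /v/; rule 1 does not apply here → [i].
/v/ — not in any rule's target class → [v].
/m/ stays [m].
/o/ — between /m/ and /ɡ/; rule 1 does not apply here → [o].
/ɡ/ (between /o/ and /e/): immediately after a vowel, so rule 3 applies → [ɣ].
/e/ (between /ɡ/ and /h/) is in the target of rule 1 but the environment (before a nasal consonant) is not met → [e].
/h/ — not in any rule's target class → [h].
/ɡ/ (between /h/ and /a/) is in the target of rule 3 but the environment (immediately after a vowel) is not met → [ɡ].
/a/ — between /ɡ/ and /ɡ/; rule 1 does not apply here → [a].
/ɡ/ (word-final): immediately after a vowel, so rule 3 applies → [ɣ].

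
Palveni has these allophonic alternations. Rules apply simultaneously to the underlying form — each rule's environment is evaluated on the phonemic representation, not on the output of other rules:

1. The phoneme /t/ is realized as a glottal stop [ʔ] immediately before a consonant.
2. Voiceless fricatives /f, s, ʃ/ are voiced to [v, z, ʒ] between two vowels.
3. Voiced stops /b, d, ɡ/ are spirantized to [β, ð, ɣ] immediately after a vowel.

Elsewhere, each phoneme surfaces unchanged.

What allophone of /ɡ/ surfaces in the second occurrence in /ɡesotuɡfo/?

[ɣ]

/ɡ/ (between /u/ and /f/) occurs immediately after a vowel → [ɣ] by rule 3.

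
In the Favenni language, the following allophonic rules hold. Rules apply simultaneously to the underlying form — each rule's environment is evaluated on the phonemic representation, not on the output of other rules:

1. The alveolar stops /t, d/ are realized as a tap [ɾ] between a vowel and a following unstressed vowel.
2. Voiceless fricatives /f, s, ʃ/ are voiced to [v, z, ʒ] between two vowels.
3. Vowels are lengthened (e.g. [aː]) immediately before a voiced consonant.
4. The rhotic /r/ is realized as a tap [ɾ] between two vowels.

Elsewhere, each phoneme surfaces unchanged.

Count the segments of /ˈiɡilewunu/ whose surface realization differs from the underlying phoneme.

Segments that undergo a rule: /i/ → [iː] (rule 3); /i/ → [iː] (rule 3); /e/ → [eː] (rule 3); /u/ → [uː] (rule 3).
All other segments surface unchanged.

4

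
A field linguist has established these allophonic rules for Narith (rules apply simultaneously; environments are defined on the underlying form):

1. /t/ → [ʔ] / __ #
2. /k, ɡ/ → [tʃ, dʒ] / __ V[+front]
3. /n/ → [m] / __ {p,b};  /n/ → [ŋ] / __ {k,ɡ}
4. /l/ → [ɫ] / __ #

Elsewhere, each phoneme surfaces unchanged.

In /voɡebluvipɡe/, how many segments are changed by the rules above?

Segments that undergo a rule: /ɡ/ → [dʒ] (rule 2); /ɡ/ → [dʒ] (rule 2).
All other segments surface unchanged.

2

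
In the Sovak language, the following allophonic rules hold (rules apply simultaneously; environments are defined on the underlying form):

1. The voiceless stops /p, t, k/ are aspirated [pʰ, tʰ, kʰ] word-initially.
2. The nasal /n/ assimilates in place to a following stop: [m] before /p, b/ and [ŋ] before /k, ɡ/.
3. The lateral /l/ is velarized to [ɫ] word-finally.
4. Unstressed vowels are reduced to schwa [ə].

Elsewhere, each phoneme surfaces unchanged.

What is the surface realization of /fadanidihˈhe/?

[fədənədəhˈhe]

/f/ stays [f].
/a/ (between /f/ and /d/) occurs in an unstressed syllable → [ə] by rule 4.
/d/ — not in any rule's target class → [d].
Rule 4 applies to /a/ (between /d/ and /n/: in an unstressed syllable) → [ə].
/n/ (between /a/ and /i/) is in the target of rule 2 but the environment (before a labial or velar stop) is not met → [n].
/i/ meets the environment for rule 4 (in an unstressed syllable) → [ə].
/d/ (between /i/ and /i/) is unaffected → [d].
Rule 4 applies to /i/ (between /d/ and /h/: in an unstressed syllable) → [ə].
/h/ — not in any rule's target class → [h].
/h/ — not in any rule's target class → [h].
/e/ (word-final) is in the target of rule 4 but the environment (in an unstressed syllable) is not met → [e].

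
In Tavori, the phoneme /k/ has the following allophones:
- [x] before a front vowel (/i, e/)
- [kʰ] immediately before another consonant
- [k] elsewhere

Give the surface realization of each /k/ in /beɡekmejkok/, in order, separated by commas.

Occurrence 1 (position 5): immediately before another consonant → [kʰ].
Occurrence 2 (position 9): no conditioning environment matches → elsewhere allophone [k].
Occurrence 3 (position 11): no conditioning environment matches → elsewhere allophone [k].

[kʰ], [k], [k]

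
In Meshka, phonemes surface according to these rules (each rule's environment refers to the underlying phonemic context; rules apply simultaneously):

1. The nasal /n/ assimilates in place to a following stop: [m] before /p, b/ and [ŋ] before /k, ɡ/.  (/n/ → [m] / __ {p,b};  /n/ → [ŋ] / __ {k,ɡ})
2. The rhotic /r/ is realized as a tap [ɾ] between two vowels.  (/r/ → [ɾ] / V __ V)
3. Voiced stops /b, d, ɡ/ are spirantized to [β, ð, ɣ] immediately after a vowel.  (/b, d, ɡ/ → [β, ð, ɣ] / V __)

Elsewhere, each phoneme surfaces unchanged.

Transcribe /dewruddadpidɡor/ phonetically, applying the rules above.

[dewruðdaðpiðɡor]

/d/ (word-initial): rule 3 targets it, but not immediately after a vowel → unchanged [d].
/e/ — not in any rule's target class → [e].
/w/ (between /e/ and /r/): no rule targets it → [w].
/r/ (between /w/ and /u/): rule 2 targets it, but not between two vowels → unchanged [r].
/u/ (between /r/ and /d/) is unaffected → [u].
/d/ meets the environment for rule 3 (immediately after a vowel) → [ð].
/d/ (between /d/ and /a/): rule 3 targets it, but not immediately after a vowel → unchanged [d].
/a/ stays [a].
/d/ — between /a/ and /p/, immediately after a vowel — surfaces as [ð] (rule 3).
/p/ (between /d/ and /i/): no rule targets it → [p].
/i/ stays [i].
/d/ (between /i/ and /ɡ/) occurs immediately after a vowel → [ð] by rule 3.
/ɡ/ (between /d/ and /o/) is in the target of rule 3 but the environment (immediately after a vowel) is not met → [ɡ].
/o/ — not in any rule's target class → [o].
/r/ (word-final): rule 2 targets it, but not between two vowels → unchanged [r].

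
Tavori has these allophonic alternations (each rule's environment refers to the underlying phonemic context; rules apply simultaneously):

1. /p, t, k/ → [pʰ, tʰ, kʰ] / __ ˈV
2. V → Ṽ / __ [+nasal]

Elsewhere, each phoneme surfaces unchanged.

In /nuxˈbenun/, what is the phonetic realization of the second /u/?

[ũ]

Rule 2 applies to /u/ (between /n/ and /n/: before a nasal consonant) → [ũ].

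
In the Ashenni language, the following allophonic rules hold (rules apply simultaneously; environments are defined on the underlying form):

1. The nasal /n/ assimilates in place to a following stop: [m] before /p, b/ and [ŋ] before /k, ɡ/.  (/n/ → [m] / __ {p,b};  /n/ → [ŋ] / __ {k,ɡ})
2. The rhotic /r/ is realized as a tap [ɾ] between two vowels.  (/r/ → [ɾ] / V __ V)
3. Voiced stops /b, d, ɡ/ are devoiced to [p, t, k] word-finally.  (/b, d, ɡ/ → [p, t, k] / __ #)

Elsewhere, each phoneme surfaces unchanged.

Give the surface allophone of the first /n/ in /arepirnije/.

/n/ (between /r/ and /i/) is in the target of rule 1 but the environment (before a labial or velar stop) is not met → [n].

[n]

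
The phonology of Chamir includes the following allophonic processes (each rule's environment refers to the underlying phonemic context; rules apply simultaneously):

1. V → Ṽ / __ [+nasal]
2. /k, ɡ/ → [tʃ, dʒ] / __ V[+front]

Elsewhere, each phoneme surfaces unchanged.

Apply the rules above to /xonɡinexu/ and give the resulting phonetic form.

/x/ — not in any rule's target class → [x].
/o/ — between /x/ and /n/, before a nasal consonant — surfaces as [õ] (rule 1).
/n/ stays [n].
Rule 2 applies to /ɡ/ (between /n/ and /i/: before a front vowel) → [dʒ].
/i/ — between /ɡ/ and /n/, before a nasal consonant — surfaces as [ĩ] (rule 1).
/n/ (between /i/ and /e/) is unaffected → [n].
/e/ (between /n/ and /x/): rule 1 targets it, but not before a nasal consonant → unchanged [e].
/x/ stays [x].
/u/ (word-final): rule 1 targets it, but not before a nasal consonant → unchanged [u].

[xõndʒĩnexu]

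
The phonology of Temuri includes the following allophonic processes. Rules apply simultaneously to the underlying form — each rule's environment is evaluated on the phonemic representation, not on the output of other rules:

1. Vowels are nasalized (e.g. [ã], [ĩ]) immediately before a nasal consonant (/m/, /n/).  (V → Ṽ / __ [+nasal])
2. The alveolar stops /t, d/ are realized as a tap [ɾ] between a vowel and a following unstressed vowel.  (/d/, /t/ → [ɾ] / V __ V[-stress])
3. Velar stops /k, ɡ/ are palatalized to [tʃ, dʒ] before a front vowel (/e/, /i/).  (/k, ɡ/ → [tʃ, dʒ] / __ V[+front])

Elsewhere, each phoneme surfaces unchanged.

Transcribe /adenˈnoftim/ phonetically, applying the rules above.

[aɾẽnˈnoftĩm]

/a/ — word-initial; rule 1 does not apply here → [a].
/d/ (between /a/ and /e/): between a vowel and a following unstressed vowel, so rule 2 applies → [ɾ].
Rule 1 applies to /e/ (between /d/ and /n/: before a nasal consonant) → [ẽ].
/n/ (between /e/ and /n/): no rule targets it → [n].
/n/ — not in any rule's target class → [n].
/o/ (between /n/ and /f/) fails the environment for rule 1, so it stays [o].
/f/ (between /o/ and /t/): no rule targets it → [f].
/t/ (between /f/ and /i/) is in the target of rule 2 but the environment (between a vowel and a following unstressed vowel) is not met → [t].
/i/ (between /t/ and /m/): before a nasal consonant, so rule 1 applies → [ĩ].
/m/ stays [m].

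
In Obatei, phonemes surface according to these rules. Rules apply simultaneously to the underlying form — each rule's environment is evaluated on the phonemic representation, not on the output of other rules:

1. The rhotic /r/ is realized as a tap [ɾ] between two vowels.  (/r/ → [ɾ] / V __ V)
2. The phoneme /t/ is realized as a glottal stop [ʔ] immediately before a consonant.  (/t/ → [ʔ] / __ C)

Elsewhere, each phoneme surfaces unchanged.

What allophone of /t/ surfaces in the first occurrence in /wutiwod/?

/t/ — between /u/ and /i/; rule 2 does not apply here → [t].

[t]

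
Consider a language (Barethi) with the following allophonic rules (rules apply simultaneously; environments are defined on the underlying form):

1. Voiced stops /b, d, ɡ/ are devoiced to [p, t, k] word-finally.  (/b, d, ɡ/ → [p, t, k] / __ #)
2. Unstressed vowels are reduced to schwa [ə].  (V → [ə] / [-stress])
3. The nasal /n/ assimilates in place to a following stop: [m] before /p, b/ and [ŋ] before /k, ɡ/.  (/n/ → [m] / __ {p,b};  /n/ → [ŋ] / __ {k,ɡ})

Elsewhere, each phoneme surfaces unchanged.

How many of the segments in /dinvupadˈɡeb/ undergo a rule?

4

Segments that undergo a rule: /i/ → [ə] (rule 2); /u/ → [ə] (rule 2); /a/ → [ə] (rule 2); /b/ → [p] (rule 1).
All other segments surface unchanged.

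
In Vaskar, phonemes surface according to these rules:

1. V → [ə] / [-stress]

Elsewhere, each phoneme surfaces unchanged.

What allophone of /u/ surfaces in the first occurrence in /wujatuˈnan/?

/u/ meets the environment for rule 1 (in an unstressed syllable) → [ə].

[ə]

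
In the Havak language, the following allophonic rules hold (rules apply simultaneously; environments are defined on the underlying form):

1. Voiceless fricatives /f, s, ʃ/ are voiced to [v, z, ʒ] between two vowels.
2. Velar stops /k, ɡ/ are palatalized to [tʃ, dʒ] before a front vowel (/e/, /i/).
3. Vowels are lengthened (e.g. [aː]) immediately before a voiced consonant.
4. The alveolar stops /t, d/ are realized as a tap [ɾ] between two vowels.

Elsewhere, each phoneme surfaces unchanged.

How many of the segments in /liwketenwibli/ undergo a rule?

5

Segments that undergo a rule: /i/ → [iː] (rule 3); /k/ → [tʃ] (rule 2); /t/ → [ɾ] (rule 4); /e/ → [eː] (rule 3); /i/ → [iː] (rule 3).
All other segments surface unchanged.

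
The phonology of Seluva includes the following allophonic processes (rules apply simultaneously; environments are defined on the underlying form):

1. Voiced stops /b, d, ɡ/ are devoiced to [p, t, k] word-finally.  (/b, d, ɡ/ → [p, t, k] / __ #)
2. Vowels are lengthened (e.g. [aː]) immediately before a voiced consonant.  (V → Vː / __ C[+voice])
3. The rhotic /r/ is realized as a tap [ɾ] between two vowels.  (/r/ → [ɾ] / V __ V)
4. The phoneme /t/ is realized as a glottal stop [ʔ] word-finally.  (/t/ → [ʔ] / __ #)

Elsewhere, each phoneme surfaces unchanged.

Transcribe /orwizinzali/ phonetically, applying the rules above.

/o/ — word-initial, before a voiced consonant — surfaces as [oː] (rule 2).
/r/ (between /o/ and /w/): rule 3 targets it, but not between two vowels → unchanged [r].
/w/ stays [w].
/i/ (between /w/ and /z/) occurs before a voiced consonant → [iː] by rule 2.
/z/ stays [z].
/i/ (between /z/ and /n/) occurs before a voiced consonant → [iː] by rule 2.
/n/ (between /i/ and /z/): no rule targets it → [n].
/z/ stays [z].
/a/ (between /z/ and /l/): before a voiced consonant, so rule 2 applies → [aː].
/l/ (between /a/ and /i/): no rule targets it → [l].
/i/ — word-final; rule 2 does not apply here → [i].

[oːrwiːziːnzaːli]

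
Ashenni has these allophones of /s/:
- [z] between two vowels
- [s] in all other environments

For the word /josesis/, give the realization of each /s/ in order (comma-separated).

[z], [z], [s]

Occurrence 1 (position 3): between two vowels → [z].
Occurrence 2 (position 5): between two vowels → [z].
Occurrence 3 (position 7): no conditioning environment matches → elsewhere allophone [s].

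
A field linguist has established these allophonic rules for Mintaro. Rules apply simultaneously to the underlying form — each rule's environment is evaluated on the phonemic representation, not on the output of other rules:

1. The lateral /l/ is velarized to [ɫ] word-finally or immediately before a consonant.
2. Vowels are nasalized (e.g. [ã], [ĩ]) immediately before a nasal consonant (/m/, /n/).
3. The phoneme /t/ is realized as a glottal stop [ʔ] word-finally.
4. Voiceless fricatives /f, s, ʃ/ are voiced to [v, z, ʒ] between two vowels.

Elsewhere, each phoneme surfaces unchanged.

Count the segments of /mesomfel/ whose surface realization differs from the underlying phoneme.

Segments that undergo a rule: /s/ → [z] (rule 4); /o/ → [õ] (rule 2); /l/ → [ɫ] (rule 1).
All other segments surface unchanged.

3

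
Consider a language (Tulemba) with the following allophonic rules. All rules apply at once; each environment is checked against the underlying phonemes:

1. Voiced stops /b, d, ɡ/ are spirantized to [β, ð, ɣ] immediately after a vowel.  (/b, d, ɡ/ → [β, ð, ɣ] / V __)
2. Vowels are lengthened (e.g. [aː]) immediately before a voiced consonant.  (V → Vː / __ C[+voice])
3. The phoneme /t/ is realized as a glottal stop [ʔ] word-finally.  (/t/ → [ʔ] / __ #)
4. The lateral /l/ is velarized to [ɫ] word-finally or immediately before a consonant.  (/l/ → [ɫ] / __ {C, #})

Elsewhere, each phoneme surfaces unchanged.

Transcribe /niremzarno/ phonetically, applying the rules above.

/n/ stays [n].
/i/ meets the environment for rule 2 (before a voiced consonant) → [iː].
/r/ — not in any rule's target class → [r].
/e/ (between /r/ and /m/) occurs before a voiced consonant → [eː] by rule 2.
/m/ stays [m].
/z/ stays [z].
/a/ meets the environment for rule 2 (before a voiced consonant) → [aː].
/r/ stays [r].
/n/ stays [n].
/o/ — word-final; rule 2 does not apply here → [o].

[niːreːmzaːrno]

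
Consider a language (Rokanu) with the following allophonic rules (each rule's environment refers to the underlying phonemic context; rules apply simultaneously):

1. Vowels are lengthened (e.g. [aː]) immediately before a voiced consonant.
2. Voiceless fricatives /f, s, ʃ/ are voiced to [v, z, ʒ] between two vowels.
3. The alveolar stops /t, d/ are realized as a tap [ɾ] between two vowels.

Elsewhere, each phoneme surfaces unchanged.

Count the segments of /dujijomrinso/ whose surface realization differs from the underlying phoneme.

Segments that undergo a rule: /u/ → [uː] (rule 1); /i/ → [iː] (rule 1); /o/ → [oː] (rule 1); /i/ → [iː] (rule 1).
All other segments surface unchanged.

4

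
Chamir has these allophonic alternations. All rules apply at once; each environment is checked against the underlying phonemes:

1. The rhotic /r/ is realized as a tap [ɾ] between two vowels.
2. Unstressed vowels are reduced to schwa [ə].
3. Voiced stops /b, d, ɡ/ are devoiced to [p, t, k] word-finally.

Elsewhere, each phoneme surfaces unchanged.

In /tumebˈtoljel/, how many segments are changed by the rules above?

3

Segments that undergo a rule: /u/ → [ə] (rule 2); /e/ → [ə] (rule 2); /e/ → [ə] (rule 2).
All other segments surface unchanged.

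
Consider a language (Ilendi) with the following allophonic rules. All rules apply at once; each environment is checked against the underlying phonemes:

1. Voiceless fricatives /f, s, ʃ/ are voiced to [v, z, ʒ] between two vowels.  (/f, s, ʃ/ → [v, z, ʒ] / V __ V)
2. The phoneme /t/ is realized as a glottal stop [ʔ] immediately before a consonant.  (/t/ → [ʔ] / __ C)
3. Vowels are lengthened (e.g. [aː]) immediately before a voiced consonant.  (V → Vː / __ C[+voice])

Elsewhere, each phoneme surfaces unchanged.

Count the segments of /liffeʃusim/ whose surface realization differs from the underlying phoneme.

Segments that undergo a rule: /ʃ/ → [ʒ] (rule 1); /s/ → [z] (rule 1); /i/ → [iː] (rule 3).
All other segments surface unchanged.

3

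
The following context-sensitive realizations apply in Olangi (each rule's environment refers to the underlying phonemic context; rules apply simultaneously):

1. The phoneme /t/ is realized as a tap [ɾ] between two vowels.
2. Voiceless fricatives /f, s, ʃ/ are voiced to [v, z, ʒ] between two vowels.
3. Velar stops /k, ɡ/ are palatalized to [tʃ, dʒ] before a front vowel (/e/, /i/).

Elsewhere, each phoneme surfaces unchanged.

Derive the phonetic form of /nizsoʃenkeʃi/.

[nizsoʒentʃeʒi]

/n/ (word-initial) is unaffected → [n].
/i/ — not in any rule's target class → [i].
/z/ — not in any rule's target class → [z].
/s/ — between /z/ and /o/; rule 2 does not apply here → [s].
/o/ — not in any rule's target class → [o].
/ʃ/ meets the environment for rule 2 (between two vowels) → [ʒ].
/e/ — not in any rule's target class → [e].
/n/ (between /e/ and /k/) is unaffected → [n].
Rule 3 applies to /k/ (between /n/ and /e/: before a front vowel) → [tʃ].
/e/ — not in any rule's target class → [e].
/ʃ/ (between /e/ and /i/) occurs between two vowels → [ʒ] by rule 2.
/i/ (word-final): no rule targets it → [i].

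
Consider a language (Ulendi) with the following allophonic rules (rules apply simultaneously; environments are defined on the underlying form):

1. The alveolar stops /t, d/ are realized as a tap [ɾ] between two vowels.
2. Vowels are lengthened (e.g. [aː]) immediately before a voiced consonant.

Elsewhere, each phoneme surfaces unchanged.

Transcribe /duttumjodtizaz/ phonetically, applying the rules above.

/d/ (word-initial) fails the environment for rule 1, so it stays [d].
/u/ (between /d/ and /t/) fails the environment for rule 2, so it stays [u].
/t/ (between /u/ and /t/): rule 1 targets it, but not between two vowels → unchanged [t].
/t/ (between /t/ and /u/) fails the environment for rule 1, so it stays [t].
/u/ meets the environment for rule 2 (before a voiced consonant) → [uː].
/m/ — not in any rule's target class → [m].
/j/ — not in any rule's target class → [j].
/o/ — between /j/ and /d/, before a voiced consonant — surfaces as [oː] (rule 2).
/d/ (between /o/ and /t/) is in the target of rule 1 but the environment (between two vowels) is not met → [d].
/t/ — between /d/ and /i/; rule 1 does not apply here → [t].
/i/ — between /t/ and /z/, before a voiced consonant — surfaces as [iː] (rule 2).
/z/ — not in any rule's target class → [z].
/a/ (between /z/ and /z/) occurs before a voiced consonant → [aː] by rule 2.
/z/ (word-final): no rule targets it → [z].

[duttuːmjoːdtiːzaːz]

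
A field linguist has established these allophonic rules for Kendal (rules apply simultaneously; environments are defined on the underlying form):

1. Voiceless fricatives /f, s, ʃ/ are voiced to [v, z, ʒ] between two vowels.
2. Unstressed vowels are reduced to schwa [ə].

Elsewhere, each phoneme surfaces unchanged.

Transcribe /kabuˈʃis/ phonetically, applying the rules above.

[kəbəˈʒis]

/k/ (word-initial): no rule targets it → [k].
/a/ (between /k/ and /b/): in an unstressed syllable, so rule 2 applies → [ə].
/b/ — not in any rule's target class → [b].
/u/ (between /b/ and /ʃ/) occurs in an unstressed syllable → [ə] by rule 2.
/ʃ/ (between /u/ and /i/): between two vowels, so rule 1 applies → [ʒ].
/i/ (between /ʃ/ and /s/) is in the target of rule 2 but the environment (in an unstressed syllable) is not met → [i].
/s/ (word-final): rule 1 targets it, but not between two vowels → unchanged [s].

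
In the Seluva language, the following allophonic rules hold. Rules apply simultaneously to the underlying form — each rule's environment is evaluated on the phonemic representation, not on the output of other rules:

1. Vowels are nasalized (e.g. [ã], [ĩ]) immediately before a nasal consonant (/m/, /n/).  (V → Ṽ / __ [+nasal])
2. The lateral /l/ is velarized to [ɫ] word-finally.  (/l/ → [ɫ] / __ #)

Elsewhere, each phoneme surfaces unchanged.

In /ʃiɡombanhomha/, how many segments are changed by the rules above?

Segments that undergo a rule: /o/ → [õ] (rule 1); /a/ → [ã] (rule 1); /o/ → [õ] (rule 1).
All other segments surface unchanged.

3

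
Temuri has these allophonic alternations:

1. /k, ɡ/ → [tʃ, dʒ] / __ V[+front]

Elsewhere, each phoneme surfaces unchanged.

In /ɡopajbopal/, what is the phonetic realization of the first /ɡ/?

[ɡ]

/ɡ/ (word-initial): rule 1 targets it, but not before a front vowel → unchanged [ɡ].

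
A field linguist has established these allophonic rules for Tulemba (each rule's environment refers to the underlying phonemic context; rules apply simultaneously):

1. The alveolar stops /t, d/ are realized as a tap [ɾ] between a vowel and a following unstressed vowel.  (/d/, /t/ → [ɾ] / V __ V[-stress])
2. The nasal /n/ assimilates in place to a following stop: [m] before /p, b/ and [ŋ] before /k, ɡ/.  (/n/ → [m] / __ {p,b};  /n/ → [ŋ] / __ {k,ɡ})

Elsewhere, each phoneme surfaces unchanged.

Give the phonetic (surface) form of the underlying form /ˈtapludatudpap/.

/t/ (word-initial): rule 1 targets it, but not between a vowel and a following unstressed vowel → unchanged [t].
/d/ (between /u/ and /a/) occurs between a vowel and a following unstressed vowel → [ɾ] by rule 1.
Rule 1 applies to /t/ (between /a/ and /u/: between a vowel and a following unstressed vowel) → [ɾ].
/d/ (between /u/ and /p/) is in the target of rule 1 but the environment (between a vowel and a following unstressed vowel) is not met → [d].

[ˈtapluɾaɾudpap]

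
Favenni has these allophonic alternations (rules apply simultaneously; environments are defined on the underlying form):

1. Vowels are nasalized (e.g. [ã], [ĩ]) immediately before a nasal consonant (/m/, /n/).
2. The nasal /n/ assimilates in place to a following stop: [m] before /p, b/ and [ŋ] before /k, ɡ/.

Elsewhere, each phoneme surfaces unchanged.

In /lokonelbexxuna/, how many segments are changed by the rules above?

2

Segments that undergo a rule: /o/ → [õ] (rule 1); /u/ → [ũ] (rule 1).
All other segments surface unchanged.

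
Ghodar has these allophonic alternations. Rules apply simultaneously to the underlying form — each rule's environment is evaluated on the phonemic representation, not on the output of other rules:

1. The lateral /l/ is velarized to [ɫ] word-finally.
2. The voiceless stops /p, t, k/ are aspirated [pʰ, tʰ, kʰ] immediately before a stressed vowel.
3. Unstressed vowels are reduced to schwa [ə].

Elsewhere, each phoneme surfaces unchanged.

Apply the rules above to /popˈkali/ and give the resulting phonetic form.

[pəpˈkʰalə]

/p/ (word-initial) fails the environment for rule 2, so it stays [p].
/o/ (between /p/ and /p/) occurs in an unstressed syllable → [ə] by rule 3.
/p/ (between /o/ and /k/) fails the environment for rule 2, so it stays [p].
/k/ (between /p/ and /a/) occurs immediately before a stressed vowel → [kʰ] by rule 2.
/a/ (between /k/ and /l/): rule 3 targets it, but not in an unstressed syllable → unchanged [a].
/l/ (between /a/ and /i/) fails the environment for rule 1, so it stays [l].
/i/ — word-final, in an unstressed syllable — surfaces as [ə] (rule 3).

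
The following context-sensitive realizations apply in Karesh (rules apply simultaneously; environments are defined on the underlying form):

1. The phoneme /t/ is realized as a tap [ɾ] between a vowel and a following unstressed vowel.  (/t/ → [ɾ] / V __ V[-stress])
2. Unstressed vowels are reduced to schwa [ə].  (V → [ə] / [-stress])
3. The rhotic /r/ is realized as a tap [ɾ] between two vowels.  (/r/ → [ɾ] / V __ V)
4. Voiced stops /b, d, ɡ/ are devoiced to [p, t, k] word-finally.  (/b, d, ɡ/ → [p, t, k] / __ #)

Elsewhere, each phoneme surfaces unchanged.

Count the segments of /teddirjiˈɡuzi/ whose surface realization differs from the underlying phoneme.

4

Segments that undergo a rule: /e/ → [ə] (rule 2); /i/ → [ə] (rule 2); /i/ → [ə] (rule 2); /i/ → [ə] (rule 2).
All other segments surface unchanged.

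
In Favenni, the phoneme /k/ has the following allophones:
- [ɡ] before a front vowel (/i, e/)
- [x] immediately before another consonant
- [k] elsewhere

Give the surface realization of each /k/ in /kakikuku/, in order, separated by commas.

[k], [ɡ], [k], [k]

Occurrence 1 (position 1): no conditioning environment matches → elsewhere allophone [k].
Occurrence 2 (position 3): before a front vowel (/i, e/) → [ɡ].
Occurrence 3 (position 5): no conditioning environment matches → elsewhere allophone [k].
Occurrence 4 (position 7): no conditioning environment matches → elsewhere allophone [k].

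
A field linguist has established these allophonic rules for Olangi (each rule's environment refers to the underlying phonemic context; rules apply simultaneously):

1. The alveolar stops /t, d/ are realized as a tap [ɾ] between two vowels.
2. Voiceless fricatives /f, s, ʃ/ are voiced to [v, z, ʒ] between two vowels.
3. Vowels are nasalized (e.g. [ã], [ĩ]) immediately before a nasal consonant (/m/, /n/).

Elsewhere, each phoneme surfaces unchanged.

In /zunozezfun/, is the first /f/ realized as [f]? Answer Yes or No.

Yes

/f/ — between /z/ and /u/; rule 2 does not apply here → [f].
The actual realization is [f], which matches [f].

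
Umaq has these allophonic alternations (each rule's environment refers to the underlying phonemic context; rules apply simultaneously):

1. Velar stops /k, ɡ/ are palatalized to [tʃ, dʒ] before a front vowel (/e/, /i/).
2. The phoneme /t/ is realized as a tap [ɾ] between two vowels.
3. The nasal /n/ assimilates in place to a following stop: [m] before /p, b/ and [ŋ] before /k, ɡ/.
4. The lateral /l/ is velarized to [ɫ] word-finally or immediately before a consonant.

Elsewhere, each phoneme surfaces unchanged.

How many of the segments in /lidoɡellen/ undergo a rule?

Segments that undergo a rule: /ɡ/ → [dʒ] (rule 1); /l/ → [ɫ] (rule 4).
All other segments surface unchanged.

2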